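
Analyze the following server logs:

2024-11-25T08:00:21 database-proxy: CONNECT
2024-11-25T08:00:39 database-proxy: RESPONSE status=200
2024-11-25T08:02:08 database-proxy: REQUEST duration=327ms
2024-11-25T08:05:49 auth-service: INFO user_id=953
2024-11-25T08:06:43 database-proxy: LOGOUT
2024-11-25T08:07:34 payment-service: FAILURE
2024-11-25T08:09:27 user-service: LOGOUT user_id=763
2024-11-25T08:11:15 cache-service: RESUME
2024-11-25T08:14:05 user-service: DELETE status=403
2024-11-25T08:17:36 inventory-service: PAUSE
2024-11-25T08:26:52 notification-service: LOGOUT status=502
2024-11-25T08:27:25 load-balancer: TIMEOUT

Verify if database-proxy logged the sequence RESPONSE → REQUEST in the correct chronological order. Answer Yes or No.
Yes

To verify sequence order:

1. Find all events in sequence RESPONSE → REQUEST for database-proxy
2. Extract their timestamps
3. Check if timestamps are in ascending order
4. Result: Yes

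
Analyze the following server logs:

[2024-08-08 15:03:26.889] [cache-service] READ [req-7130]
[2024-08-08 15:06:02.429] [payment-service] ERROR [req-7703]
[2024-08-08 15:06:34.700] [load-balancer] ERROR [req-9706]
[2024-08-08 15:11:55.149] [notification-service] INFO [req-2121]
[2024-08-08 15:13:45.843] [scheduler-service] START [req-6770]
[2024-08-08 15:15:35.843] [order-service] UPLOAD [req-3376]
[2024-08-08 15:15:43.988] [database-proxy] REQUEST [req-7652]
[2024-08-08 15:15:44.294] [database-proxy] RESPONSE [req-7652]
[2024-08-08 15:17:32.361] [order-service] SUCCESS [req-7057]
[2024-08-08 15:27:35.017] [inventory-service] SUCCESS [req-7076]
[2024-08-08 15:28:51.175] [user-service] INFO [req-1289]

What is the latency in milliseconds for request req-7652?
306

To calculate latency:

1. Find REQUEST with id req-7652: 2024-08-08 15:15:43.988
2. Find RESPONSE with id req-7652: 2024-08-08 15:15:44.294
3. Latency: 2024-08-08 15:15:44.294 - 2024-08-08 15:15:43.988 = 306ms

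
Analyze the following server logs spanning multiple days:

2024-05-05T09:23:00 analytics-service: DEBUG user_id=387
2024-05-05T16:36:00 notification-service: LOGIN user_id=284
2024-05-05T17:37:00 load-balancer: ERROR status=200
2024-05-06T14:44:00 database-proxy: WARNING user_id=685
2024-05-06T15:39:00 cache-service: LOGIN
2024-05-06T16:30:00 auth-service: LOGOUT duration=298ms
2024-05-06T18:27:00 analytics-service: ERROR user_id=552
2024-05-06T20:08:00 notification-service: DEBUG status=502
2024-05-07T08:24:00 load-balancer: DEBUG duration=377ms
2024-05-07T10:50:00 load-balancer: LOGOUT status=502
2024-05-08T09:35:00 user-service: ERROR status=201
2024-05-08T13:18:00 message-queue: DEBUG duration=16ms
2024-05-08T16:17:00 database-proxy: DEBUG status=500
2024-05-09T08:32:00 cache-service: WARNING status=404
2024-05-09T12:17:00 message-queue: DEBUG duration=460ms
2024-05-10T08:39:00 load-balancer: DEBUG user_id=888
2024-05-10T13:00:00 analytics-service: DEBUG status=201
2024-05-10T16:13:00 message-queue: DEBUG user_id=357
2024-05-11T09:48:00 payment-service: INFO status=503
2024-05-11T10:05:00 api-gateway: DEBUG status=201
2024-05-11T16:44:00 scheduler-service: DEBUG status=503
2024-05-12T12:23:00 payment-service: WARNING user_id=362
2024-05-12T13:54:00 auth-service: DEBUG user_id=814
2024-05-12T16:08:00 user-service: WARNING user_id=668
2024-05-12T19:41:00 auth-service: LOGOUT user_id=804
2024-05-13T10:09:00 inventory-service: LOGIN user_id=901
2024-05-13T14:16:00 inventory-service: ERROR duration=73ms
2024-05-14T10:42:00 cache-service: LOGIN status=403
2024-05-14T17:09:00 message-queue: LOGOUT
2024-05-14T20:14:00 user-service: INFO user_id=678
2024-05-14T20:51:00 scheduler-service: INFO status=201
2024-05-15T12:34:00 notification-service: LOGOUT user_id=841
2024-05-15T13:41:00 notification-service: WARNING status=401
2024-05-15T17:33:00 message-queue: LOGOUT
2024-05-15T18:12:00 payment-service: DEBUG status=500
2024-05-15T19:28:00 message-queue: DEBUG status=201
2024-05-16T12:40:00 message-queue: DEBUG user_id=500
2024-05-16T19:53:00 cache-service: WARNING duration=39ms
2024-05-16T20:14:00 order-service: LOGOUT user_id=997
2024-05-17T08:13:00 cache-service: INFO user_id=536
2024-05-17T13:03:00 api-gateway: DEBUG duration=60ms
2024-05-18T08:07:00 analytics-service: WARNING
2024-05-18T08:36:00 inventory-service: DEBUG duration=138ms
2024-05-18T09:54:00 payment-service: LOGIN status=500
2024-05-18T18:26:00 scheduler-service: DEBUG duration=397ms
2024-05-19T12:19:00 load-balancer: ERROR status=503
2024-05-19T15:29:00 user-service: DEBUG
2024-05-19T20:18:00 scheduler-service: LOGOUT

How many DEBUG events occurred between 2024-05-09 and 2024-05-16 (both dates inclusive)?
10

To filter by date range:

1. Date range: 2024-05-09 through 2024-05-16, both dates inclusive
2. Filter for DEBUG events whose date falls in this range
3. Count matching events: 10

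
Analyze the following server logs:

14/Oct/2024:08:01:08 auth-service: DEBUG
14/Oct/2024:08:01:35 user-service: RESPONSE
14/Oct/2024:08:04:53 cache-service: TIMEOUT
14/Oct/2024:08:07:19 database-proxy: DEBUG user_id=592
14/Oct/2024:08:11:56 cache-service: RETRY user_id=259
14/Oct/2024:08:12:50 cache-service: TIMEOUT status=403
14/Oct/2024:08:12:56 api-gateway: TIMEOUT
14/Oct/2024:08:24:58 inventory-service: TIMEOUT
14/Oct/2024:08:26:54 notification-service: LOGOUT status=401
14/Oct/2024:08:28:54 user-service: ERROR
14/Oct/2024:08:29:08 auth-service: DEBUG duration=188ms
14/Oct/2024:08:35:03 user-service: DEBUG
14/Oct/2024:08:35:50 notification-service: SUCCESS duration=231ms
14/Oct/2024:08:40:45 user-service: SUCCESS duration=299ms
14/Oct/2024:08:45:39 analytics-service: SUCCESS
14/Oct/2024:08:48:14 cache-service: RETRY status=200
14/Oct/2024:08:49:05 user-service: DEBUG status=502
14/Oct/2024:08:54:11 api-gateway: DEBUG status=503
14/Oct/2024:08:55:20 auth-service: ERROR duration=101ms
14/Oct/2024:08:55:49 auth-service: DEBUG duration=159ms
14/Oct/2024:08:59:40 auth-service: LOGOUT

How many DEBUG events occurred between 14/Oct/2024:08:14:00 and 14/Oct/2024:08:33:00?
1

To count events in the time window:

1. Window boundaries: 14/Oct/2024:08:14:00 to 14/Oct/2024:08:33:00
2. Filter for DEBUG events within this window
3. Count matching events: 1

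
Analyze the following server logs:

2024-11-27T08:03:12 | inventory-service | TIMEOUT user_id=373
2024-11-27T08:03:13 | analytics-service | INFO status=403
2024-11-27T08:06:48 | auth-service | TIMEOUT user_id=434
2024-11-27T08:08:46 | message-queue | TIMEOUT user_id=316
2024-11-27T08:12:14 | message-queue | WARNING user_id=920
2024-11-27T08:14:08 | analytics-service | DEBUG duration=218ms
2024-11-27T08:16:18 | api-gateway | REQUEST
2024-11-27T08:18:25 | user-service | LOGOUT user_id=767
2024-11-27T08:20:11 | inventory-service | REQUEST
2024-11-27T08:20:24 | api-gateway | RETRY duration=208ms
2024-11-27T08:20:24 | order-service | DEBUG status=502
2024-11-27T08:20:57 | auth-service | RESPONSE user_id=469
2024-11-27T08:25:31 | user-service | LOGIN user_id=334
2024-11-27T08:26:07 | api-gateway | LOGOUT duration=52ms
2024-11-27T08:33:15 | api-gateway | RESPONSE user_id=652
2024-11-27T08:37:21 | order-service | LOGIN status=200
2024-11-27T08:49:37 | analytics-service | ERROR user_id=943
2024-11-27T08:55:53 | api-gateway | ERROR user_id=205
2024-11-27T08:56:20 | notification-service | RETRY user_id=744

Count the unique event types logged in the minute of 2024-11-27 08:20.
4

To count unique event types:

1. Filter events in the minute starting at 2024-11-27 08:20
2. Extract event types from matching entries
3. Count unique types: 4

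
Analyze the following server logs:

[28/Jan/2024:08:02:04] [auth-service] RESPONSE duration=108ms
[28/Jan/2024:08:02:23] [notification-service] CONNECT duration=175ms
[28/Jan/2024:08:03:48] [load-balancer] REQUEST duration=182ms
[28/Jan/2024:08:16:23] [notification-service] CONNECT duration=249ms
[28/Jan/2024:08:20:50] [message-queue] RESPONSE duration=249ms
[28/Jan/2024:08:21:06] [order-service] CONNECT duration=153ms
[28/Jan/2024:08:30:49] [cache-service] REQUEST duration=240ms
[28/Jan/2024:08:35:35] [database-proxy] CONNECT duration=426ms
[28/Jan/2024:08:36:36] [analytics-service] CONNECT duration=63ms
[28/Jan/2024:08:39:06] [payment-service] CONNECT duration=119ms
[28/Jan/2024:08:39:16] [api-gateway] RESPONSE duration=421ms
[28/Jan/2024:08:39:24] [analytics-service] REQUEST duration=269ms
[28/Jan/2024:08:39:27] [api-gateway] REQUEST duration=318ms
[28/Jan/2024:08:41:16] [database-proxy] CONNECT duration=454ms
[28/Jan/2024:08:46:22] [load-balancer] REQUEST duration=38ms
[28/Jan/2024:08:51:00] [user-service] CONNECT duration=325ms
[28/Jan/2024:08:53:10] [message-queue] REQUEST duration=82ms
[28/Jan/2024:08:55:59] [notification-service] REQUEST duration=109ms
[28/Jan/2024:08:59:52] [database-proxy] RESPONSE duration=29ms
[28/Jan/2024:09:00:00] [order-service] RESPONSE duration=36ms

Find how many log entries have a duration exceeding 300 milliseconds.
5

To count timeouts:

1. Threshold: 300ms
2. Extract duration from each log entry
3. Count entries where duration > 300
4. Timeout count: 5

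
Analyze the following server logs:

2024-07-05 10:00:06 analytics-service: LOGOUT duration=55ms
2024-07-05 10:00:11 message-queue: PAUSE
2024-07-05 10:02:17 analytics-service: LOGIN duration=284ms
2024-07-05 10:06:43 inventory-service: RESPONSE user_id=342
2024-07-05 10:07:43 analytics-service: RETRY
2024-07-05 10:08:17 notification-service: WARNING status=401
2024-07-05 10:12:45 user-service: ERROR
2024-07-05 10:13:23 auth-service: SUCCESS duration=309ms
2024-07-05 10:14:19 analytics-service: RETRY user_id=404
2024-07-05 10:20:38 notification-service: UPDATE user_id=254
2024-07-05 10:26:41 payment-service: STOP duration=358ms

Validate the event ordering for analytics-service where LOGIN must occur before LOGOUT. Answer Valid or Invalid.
Invalid

To validate ordering:

1. Required order: LOGIN → LOGOUT
2. Rule: LOGIN must occur before LOGOUT
3. Check actual order of events for analytics-service
4. Result: Invalid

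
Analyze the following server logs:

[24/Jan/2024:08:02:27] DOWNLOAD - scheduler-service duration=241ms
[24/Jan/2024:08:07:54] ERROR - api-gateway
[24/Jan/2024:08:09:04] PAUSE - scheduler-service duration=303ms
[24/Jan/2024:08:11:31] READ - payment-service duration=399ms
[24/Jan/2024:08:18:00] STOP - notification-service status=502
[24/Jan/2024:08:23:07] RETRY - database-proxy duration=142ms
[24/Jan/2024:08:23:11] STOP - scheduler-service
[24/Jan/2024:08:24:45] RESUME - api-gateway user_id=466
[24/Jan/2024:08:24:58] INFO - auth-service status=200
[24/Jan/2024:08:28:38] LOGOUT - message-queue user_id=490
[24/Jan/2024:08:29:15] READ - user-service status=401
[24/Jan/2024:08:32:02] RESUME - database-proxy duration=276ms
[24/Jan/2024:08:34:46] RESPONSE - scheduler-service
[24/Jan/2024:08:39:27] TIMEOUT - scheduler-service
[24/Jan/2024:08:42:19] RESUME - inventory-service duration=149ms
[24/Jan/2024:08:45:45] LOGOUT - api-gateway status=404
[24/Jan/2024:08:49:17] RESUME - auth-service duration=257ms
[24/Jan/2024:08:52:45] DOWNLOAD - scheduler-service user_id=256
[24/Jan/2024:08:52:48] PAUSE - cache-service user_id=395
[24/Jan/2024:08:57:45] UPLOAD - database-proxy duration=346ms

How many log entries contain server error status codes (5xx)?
1

To find matching entries:

1. Pattern to match: server error status codes (5xx)
2. Scan each log entry for the pattern
3. Count matches: 1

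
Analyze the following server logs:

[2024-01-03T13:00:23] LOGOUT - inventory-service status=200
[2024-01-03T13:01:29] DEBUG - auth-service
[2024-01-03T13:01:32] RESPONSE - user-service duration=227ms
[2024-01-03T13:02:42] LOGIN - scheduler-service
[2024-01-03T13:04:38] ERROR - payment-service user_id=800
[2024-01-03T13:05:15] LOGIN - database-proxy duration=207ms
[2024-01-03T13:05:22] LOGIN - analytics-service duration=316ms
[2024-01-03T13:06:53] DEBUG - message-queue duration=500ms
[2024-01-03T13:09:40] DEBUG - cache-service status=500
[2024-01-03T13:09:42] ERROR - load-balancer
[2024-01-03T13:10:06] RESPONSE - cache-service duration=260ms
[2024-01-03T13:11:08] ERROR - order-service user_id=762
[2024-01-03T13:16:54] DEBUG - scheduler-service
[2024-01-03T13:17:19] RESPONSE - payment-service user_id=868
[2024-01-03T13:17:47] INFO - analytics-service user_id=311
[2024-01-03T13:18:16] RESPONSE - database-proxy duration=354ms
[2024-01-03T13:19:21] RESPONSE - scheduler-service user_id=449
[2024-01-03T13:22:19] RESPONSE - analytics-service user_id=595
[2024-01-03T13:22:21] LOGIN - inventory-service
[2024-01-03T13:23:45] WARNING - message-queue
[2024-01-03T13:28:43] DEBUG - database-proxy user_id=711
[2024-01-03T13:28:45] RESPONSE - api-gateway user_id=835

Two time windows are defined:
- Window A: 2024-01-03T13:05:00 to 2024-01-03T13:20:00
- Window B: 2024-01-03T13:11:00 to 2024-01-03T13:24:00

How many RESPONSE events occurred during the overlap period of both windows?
3

To find overlap events:

1. Window A: 2024-01-03T13:05:00 to 2024-01-03T13:20:00
2. Window B: 2024-01-03T13:11:00 to 2024-01-03T13:24:00
3. Overlap period: 2024-01-03T13:11:00 to 2024-01-03T13:20:00
4. Count RESPONSE events in overlap: 3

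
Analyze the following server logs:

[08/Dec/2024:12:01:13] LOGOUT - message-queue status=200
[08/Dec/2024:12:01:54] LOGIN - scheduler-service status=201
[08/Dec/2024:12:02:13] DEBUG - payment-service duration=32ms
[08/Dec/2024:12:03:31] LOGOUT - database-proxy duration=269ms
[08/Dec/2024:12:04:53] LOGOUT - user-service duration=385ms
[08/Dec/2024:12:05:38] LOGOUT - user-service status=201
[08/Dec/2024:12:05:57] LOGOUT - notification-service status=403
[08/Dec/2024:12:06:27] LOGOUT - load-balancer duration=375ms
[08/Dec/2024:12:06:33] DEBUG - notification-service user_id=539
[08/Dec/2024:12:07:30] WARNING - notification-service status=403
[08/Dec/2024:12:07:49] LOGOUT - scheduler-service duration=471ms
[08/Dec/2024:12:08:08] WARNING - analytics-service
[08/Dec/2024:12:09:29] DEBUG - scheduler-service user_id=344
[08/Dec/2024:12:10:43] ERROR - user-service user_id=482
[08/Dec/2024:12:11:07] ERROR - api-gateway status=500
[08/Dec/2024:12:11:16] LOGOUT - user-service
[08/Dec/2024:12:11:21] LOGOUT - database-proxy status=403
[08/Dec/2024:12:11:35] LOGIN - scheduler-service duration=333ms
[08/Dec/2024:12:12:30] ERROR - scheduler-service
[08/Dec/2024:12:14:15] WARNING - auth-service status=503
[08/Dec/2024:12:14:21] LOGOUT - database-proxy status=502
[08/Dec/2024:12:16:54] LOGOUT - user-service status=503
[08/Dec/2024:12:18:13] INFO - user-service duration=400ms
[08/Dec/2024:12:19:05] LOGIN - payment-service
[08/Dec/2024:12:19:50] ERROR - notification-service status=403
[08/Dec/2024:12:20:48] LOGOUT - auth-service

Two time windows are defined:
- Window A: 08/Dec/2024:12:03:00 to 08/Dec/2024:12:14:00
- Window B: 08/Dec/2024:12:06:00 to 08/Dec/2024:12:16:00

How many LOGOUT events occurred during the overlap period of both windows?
4

To find overlap events:

1. Window A: 08/Dec/2024:12:03:00 to 08/Dec/2024:12:14:00
2. Window B: 08/Dec/2024:12:06:00 to 08/Dec/2024:12:16:00
3. Overlap period: 08/Dec/2024:12:06:00 to 08/Dec/2024:12:14:00
4. Count LOGOUT events in overlap: 4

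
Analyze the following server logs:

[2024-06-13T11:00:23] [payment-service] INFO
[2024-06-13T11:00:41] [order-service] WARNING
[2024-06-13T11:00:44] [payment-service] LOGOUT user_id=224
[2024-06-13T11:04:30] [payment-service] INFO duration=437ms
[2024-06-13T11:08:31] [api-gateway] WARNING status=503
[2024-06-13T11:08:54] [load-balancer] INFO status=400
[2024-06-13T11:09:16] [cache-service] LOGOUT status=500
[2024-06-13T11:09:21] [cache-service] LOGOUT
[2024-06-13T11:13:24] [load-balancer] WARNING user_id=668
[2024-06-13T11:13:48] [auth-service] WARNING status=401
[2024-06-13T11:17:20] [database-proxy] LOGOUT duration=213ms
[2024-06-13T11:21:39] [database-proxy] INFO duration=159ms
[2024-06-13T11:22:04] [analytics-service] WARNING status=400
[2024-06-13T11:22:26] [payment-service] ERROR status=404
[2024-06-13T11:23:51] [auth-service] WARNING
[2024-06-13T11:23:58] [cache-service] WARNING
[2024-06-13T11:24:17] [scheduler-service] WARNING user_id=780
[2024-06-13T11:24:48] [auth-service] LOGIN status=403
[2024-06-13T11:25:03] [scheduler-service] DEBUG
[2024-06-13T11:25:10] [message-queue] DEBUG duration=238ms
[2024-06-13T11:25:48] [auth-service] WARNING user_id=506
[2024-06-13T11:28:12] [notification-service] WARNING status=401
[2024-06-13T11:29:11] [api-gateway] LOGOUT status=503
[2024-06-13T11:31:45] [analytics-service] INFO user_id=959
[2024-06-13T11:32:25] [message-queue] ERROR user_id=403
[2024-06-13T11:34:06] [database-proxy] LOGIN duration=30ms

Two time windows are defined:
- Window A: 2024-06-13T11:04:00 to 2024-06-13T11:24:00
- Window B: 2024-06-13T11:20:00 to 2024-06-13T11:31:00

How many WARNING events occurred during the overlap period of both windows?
3

To find overlap events:

1. Window A: 2024-06-13T11:04:00 to 2024-06-13T11:24:00
2. Window B: 2024-06-13T11:20:00 to 2024-06-13T11:31:00
3. Overlap period: 2024-06-13T11:20:00 to 2024-06-13T11:24:00
4. Count WARNING events in overlap: 3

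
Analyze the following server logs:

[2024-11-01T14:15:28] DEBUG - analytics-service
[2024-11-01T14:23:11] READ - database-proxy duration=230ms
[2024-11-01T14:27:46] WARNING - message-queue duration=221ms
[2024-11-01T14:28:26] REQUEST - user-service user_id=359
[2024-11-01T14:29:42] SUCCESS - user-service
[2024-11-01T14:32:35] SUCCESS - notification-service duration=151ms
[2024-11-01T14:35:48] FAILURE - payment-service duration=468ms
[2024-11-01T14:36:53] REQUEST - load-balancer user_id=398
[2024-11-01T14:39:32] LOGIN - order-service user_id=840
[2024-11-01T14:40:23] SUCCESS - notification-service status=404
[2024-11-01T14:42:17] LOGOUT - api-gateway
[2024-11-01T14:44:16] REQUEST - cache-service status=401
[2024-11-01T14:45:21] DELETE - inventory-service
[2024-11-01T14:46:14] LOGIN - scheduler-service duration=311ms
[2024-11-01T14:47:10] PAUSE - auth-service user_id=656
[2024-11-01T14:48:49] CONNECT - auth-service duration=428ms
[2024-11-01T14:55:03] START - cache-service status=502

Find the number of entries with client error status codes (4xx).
2

To find matching entries:

1. Pattern to match: client error status codes (4xx)
2. Scan each log entry for the pattern
3. Count matches: 2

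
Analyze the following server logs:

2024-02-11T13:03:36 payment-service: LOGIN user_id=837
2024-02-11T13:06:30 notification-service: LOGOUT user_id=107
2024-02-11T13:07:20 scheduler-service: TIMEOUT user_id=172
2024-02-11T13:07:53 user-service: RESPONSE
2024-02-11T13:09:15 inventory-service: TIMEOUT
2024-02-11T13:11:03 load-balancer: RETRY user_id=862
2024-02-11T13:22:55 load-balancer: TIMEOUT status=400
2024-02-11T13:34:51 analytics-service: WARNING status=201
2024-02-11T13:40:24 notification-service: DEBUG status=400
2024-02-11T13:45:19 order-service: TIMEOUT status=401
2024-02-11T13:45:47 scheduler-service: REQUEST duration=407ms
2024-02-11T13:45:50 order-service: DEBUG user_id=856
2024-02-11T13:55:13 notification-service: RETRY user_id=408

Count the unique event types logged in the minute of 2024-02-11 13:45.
3

To count unique event types:

1. Filter events in the minute starting at 2024-02-11 13:45
2. Extract event types from matching entries
3. Count unique types: 3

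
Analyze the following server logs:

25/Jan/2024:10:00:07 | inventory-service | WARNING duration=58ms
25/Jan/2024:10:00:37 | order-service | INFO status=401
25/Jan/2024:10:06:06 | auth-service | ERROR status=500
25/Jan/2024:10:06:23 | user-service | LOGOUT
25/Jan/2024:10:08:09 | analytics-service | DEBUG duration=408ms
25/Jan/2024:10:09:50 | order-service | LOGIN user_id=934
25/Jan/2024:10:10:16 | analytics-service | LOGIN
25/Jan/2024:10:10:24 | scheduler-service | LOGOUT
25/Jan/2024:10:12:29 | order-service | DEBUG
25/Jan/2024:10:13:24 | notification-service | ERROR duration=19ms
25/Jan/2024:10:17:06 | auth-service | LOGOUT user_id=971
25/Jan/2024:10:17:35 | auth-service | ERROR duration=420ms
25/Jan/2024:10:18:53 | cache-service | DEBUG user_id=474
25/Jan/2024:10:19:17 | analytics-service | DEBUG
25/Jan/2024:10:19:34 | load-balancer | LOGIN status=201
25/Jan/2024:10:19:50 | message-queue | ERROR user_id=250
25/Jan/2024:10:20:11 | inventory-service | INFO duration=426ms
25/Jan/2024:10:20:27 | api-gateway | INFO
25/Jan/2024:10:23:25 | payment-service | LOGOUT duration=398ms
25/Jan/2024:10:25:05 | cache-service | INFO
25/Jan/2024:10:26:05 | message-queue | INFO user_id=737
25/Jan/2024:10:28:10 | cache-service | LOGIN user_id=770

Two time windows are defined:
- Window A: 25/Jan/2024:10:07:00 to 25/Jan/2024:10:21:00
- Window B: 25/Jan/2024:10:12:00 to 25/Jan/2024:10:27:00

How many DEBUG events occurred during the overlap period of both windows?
3

To find overlap events:

1. Window A: 25/Jan/2024:10:07:00 to 25/Jan/2024:10:21:00
2. Window B: 25/Jan/2024:10:12:00 to 25/Jan/2024:10:27:00
3. Overlap period: 25/Jan/2024:10:12:00 to 25/Jan/2024:10:21:00
4. Count DEBUG events in overlap: 3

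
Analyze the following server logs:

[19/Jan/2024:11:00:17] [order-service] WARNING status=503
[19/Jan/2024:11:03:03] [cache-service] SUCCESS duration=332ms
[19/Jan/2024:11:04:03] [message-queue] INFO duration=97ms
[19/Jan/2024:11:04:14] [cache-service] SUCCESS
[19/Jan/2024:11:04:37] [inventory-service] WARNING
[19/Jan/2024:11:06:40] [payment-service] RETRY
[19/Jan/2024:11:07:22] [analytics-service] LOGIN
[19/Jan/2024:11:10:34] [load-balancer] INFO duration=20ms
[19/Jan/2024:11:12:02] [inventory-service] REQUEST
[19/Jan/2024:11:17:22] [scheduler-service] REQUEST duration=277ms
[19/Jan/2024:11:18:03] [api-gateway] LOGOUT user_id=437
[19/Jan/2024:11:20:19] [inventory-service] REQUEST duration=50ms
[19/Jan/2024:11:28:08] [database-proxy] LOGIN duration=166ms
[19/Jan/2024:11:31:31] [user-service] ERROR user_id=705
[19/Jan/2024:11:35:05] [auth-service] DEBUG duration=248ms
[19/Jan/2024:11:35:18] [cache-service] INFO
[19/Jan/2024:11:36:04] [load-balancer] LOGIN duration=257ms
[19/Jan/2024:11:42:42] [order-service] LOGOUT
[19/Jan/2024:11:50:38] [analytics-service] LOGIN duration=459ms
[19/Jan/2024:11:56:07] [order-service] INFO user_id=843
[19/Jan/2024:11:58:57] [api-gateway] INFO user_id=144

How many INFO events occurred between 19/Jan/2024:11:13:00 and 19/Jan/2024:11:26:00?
0

To count events in the time window:

1. Window boundaries: 19/Jan/2024:11:13:00 to 19/Jan/2024:11:26:00
2. Filter for INFO events within this window
3. Count matching events: 0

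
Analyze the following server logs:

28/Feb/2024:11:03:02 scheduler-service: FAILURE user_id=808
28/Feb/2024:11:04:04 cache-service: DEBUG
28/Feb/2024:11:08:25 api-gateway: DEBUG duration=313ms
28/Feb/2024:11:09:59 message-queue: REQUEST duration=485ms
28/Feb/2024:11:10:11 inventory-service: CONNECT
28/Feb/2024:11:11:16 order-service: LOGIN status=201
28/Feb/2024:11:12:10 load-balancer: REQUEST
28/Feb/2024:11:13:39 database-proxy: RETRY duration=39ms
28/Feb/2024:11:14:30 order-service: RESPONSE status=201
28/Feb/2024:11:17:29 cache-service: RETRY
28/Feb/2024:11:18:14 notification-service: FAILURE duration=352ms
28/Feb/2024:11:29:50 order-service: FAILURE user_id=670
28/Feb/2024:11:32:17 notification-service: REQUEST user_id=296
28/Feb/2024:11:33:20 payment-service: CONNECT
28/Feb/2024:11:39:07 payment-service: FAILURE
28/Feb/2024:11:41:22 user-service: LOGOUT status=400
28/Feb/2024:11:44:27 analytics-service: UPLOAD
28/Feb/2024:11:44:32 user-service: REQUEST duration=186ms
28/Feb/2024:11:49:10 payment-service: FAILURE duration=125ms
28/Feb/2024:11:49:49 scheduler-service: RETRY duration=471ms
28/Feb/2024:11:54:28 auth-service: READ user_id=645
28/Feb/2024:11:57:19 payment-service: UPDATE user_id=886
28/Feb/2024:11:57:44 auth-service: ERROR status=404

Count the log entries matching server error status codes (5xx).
0

To find matching entries:

1. Pattern to match: server error status codes (5xx)
2. Scan each log entry for the pattern
3. Count matches: 0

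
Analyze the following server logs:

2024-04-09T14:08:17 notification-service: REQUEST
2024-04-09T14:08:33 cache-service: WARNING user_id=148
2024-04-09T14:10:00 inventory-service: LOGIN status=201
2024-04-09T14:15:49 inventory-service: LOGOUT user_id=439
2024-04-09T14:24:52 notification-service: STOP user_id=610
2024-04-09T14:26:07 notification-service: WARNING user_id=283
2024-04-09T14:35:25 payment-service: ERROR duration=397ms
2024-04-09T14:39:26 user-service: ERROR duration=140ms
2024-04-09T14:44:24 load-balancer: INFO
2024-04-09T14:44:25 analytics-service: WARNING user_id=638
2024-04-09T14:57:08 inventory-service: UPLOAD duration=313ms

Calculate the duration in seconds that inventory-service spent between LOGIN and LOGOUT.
349

To calculate state duration:

1. Find LOGIN event for inventory-service: 2024-04-09T14:10:00
2. Find LOGOUT event for inventory-service: 2024-04-09T14:15:49
3. Calculate duration: 2024-04-09T14:15:49 - 2024-04-09T14:10:00 = 349 seconds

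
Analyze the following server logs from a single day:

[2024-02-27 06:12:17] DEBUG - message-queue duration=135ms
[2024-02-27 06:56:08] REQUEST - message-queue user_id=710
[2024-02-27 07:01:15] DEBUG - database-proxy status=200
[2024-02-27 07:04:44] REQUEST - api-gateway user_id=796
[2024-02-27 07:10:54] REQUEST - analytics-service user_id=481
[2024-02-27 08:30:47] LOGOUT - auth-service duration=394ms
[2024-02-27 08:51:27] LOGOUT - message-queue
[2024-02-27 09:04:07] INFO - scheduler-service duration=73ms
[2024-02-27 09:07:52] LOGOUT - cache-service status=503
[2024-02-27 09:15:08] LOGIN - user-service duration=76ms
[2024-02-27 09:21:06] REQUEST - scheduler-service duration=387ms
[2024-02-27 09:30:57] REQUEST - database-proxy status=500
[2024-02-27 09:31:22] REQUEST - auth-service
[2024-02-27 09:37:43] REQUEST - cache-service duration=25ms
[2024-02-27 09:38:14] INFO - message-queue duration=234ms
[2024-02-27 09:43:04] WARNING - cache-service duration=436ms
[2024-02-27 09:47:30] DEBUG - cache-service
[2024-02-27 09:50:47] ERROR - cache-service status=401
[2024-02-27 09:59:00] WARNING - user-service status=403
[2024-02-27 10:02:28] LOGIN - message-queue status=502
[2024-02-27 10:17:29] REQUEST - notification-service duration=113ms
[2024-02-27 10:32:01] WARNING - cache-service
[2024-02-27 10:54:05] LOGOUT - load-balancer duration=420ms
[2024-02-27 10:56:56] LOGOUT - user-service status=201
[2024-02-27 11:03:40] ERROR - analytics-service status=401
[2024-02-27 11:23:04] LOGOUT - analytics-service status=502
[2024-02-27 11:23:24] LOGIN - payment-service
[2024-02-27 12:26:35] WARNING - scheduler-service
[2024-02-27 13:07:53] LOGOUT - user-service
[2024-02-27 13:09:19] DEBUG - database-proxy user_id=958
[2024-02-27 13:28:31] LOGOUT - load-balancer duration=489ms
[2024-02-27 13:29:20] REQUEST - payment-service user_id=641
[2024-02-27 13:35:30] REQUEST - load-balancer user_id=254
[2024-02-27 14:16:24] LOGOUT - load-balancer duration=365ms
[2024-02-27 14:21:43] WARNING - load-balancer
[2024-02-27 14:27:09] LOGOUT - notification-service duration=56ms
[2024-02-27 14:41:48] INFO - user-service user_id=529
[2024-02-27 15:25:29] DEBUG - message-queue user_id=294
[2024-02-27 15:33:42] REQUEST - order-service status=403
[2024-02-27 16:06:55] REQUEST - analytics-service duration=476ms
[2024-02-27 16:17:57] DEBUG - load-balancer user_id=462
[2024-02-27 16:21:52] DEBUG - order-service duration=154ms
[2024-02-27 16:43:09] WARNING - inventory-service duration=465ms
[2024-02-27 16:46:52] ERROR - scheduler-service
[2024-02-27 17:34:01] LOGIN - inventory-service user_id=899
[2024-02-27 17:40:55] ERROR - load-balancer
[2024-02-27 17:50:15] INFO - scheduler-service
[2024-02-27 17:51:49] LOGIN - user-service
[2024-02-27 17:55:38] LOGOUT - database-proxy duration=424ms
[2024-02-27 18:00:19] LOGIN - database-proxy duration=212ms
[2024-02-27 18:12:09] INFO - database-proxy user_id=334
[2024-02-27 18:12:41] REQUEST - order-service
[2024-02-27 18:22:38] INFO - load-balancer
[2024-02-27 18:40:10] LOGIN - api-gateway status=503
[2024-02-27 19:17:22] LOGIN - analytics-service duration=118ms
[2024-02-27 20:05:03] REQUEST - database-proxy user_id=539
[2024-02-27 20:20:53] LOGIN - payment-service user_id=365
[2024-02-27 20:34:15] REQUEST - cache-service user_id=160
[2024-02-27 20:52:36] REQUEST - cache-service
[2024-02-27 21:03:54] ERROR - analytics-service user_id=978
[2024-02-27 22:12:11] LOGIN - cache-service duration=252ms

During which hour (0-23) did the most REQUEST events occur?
9

To find the peak hour:

1. Group all REQUEST events by hour
2. Count events in each hour
3. Find hour with maximum count
4. Peak hour: 9 (with 4 events)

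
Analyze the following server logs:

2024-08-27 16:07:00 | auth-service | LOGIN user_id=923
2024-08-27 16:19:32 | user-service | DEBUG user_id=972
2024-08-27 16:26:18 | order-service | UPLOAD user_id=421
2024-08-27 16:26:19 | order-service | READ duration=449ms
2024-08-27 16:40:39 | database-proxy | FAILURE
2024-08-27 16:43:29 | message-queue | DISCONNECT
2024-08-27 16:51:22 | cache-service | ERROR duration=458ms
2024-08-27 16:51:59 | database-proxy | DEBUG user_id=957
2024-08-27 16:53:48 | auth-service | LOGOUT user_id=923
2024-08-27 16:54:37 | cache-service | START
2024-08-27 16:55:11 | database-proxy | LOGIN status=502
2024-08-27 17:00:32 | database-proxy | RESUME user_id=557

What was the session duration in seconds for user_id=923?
2808

To calculate session duration:

1. Find LOGIN event for user_id=923: 2024-08-27 16:07:00
2. Find LOGOUT event for user_id=923: 2024-08-27 16:53:48
3. Session duration: 2024-08-27 16:53:48 - 2024-08-27 16:07:00 = 2808 seconds (46 minutes)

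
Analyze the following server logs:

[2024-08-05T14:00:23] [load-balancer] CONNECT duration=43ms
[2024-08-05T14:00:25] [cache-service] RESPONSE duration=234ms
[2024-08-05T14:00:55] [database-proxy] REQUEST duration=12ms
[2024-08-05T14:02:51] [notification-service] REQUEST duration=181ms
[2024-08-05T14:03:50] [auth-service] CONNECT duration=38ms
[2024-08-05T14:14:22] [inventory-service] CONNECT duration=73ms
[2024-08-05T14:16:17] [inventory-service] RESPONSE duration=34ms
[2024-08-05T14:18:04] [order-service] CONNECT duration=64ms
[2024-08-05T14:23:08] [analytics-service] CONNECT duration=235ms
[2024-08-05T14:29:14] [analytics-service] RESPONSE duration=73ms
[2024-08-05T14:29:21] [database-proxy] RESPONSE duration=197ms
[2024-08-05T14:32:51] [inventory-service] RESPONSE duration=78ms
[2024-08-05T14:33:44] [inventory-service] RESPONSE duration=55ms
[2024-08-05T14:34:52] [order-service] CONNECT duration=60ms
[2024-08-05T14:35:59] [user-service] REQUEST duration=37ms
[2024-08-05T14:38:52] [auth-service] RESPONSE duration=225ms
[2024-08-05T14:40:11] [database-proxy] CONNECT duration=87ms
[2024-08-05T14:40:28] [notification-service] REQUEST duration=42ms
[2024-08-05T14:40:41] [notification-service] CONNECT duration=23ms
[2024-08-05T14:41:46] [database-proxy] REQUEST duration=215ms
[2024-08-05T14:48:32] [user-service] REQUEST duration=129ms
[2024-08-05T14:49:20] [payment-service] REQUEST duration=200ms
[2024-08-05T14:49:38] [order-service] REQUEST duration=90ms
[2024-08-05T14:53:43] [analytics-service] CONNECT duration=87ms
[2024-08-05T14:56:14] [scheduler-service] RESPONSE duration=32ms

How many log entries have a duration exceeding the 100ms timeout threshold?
8

To count timeouts:

1. Threshold: 100ms
2. Extract duration from each log entry
3. Count entries where duration > 100
4. Timeout count: 8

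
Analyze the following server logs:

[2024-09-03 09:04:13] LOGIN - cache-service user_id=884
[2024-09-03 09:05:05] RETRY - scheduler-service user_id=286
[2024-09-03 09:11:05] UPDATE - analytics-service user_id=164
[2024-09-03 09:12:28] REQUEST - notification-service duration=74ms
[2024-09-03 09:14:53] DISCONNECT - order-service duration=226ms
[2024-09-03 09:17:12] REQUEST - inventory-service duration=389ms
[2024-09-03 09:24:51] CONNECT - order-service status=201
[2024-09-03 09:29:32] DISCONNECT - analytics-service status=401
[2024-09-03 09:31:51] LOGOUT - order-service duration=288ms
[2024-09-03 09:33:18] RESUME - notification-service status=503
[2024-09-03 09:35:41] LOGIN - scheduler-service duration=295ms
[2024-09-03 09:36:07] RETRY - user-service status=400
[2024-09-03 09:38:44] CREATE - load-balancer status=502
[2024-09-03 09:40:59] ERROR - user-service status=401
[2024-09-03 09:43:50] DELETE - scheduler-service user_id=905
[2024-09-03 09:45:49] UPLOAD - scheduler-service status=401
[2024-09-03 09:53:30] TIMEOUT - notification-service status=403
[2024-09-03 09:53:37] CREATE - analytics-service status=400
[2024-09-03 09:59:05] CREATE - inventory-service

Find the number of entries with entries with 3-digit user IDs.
4

To find matching entries:

1. Pattern to match: entries with 3-digit user IDs
2. Scan each log entry for the pattern
3. Count matches: 4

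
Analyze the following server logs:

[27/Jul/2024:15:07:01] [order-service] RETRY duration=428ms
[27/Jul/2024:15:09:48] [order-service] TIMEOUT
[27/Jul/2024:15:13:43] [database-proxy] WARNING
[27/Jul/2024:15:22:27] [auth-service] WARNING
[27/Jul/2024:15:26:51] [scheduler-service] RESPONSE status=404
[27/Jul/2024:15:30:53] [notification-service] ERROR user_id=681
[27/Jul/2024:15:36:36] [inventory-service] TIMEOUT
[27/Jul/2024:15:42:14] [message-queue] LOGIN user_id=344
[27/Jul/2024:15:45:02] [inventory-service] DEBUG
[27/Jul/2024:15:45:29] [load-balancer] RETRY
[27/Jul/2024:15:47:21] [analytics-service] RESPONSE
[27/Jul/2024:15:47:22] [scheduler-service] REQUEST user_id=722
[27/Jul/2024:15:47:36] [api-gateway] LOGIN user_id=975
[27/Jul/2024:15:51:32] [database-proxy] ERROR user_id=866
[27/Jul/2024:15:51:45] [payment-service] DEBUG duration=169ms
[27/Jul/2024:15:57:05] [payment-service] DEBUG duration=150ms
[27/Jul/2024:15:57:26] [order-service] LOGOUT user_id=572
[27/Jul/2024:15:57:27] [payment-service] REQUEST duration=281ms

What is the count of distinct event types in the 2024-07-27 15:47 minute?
3

To count unique event types:

1. Filter events in the minute starting at 2024-07-27 15:47
2. Extract event types from matching entries
3. Count unique types: 3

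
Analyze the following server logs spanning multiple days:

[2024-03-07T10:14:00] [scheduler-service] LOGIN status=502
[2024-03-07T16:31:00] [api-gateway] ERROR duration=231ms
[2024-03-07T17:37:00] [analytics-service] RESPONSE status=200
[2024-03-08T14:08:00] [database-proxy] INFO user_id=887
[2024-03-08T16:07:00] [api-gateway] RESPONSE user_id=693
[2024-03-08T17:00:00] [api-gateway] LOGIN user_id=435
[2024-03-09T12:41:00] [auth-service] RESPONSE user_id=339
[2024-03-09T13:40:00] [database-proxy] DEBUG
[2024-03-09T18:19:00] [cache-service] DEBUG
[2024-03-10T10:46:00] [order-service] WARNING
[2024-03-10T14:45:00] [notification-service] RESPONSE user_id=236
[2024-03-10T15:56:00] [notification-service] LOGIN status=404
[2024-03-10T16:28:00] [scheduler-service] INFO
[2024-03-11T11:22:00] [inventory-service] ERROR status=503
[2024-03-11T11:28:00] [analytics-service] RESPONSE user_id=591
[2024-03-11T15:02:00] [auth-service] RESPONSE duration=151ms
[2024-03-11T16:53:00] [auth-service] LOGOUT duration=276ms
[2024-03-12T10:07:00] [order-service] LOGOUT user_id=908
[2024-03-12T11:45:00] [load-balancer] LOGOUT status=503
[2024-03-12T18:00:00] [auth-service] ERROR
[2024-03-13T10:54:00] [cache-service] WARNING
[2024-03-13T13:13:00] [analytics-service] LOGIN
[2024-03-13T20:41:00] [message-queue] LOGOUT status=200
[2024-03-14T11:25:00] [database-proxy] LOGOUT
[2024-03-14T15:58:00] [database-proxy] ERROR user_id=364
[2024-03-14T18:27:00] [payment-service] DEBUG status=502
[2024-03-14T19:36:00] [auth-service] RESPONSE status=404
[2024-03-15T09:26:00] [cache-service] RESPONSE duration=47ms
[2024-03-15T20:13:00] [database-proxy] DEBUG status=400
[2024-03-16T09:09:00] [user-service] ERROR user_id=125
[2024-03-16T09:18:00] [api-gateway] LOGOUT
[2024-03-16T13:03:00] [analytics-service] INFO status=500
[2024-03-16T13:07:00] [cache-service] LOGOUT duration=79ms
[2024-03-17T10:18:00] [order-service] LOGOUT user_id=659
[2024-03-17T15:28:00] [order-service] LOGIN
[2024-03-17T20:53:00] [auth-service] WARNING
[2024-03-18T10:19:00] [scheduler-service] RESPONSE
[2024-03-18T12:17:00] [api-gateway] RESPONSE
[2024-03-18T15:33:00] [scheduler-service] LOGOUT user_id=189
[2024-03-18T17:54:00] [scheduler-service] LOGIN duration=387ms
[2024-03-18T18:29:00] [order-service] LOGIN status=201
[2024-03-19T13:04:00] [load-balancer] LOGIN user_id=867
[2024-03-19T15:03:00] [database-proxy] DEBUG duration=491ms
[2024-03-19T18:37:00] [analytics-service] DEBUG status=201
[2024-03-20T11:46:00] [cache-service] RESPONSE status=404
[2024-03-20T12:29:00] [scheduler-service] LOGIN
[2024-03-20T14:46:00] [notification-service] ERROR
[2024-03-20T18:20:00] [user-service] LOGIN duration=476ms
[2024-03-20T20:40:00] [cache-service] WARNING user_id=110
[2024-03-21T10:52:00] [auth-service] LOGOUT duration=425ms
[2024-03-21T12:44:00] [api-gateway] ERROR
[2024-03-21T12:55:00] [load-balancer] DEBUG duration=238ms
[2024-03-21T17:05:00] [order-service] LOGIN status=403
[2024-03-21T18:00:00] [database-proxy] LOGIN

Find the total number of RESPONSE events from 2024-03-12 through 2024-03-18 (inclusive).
4

To filter by date range:

1. Date range: 2024-03-12 through 2024-03-18, both dates inclusive
2. Filter for RESPONSE events whose date falls in this range
3. Count matching events: 4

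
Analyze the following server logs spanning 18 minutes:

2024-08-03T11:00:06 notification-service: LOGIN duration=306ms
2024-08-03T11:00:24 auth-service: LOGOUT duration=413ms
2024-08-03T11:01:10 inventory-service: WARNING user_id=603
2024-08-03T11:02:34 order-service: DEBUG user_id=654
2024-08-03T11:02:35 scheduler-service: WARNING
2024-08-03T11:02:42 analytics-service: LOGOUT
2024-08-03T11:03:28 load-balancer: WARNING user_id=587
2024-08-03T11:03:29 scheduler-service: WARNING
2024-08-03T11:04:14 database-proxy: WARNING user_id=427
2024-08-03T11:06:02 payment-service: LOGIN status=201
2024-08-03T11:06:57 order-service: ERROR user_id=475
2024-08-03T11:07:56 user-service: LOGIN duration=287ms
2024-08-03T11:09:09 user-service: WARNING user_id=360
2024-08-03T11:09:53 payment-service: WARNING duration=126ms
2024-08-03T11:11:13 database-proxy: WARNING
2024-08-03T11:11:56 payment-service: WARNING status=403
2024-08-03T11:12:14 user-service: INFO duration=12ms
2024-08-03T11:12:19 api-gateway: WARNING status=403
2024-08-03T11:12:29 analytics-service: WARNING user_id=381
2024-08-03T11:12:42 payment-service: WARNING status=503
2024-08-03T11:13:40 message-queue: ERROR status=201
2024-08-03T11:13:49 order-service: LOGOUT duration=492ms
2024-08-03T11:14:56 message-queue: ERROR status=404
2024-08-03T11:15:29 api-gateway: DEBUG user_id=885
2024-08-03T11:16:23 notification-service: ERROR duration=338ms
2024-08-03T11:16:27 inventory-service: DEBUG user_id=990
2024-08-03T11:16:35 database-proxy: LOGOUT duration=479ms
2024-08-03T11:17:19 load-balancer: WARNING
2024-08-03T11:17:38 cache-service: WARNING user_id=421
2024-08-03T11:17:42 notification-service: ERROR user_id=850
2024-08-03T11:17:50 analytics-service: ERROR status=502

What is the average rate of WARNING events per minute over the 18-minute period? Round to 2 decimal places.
0.78

To calculate the rate:

1. Count total WARNING events: 14
2. Total time period: 18 minutes
3. Rate = 14 / 18 = 0.78 events per minute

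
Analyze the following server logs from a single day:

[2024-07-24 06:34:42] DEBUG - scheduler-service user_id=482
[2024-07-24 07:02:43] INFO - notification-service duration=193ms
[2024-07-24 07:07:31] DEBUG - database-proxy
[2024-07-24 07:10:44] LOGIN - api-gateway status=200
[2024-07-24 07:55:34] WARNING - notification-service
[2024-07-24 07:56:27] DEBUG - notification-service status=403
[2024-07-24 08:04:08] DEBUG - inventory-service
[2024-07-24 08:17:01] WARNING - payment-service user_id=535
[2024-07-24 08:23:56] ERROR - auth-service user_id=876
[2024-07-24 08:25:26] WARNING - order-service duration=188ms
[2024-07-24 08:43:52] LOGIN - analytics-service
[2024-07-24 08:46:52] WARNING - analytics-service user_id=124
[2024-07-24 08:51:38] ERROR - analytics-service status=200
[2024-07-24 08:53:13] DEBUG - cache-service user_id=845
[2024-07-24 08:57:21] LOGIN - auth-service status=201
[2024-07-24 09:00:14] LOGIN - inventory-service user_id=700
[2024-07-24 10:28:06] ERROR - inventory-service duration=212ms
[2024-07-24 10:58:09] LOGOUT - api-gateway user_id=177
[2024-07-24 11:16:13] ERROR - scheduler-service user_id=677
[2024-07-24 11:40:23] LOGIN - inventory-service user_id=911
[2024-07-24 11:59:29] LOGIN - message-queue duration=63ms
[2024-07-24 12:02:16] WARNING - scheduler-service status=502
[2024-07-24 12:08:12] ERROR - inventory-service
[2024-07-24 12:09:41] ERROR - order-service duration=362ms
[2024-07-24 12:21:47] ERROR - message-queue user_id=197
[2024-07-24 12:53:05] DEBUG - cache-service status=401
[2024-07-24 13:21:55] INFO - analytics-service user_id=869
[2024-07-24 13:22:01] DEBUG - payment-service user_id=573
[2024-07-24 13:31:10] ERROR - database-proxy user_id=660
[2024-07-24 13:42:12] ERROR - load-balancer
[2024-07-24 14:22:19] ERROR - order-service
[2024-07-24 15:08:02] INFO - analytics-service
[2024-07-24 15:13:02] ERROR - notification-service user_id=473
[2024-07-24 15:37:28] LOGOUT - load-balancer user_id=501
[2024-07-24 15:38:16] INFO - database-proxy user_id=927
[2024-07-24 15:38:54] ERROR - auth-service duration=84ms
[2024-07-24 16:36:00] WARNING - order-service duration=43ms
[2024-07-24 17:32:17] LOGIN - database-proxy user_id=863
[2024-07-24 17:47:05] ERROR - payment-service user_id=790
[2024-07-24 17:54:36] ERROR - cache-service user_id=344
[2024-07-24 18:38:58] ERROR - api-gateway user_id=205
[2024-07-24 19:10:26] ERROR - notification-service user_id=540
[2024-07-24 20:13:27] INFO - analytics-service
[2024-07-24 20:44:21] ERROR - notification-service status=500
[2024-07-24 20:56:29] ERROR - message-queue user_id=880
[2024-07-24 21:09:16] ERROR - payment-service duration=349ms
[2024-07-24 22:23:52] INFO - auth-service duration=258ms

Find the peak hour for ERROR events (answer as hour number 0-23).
12

To find the peak hour:

1. Group all ERROR events by hour
2. Count events in each hour
3. Find hour with maximum count
4. Peak hour: 12 (with 3 events)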